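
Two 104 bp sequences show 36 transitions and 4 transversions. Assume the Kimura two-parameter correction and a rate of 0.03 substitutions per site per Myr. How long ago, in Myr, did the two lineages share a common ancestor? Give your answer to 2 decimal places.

11.27

P = 36/104 ≈ 0.346154 and Q = 4/104 ≈ 0.038462.
Under the Kimura two-parameter model, d = −½ ln(1 − 2P − Q) − ¼ ln(1 − 2Q).
1 − 2P − Q = 0.26923, giving −½ ln(0.26923) = 0.656095.
1 − 2Q = 0.923076, giving −¼ ln(0.923076) = 0.020011.
d = 0.656095 + 0.020011 = 0.676106.
Under a molecular clock d = 2μt, so t = d/(2μ) = 0.676106 / (2 × 0.03) = 11.27 Myr.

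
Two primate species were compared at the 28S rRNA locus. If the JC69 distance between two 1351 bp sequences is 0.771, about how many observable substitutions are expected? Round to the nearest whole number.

Invert JC69: p = (3/4)(1 − e^(−4d/3)) = 0.75 × (1 − e^(-1.028)) = 0.75 × (1 − 0.357722) = 0.481709.
Expected differing sites = pL ≈ 0.481709 × 1351 = 650.788859 ≈ 651.

651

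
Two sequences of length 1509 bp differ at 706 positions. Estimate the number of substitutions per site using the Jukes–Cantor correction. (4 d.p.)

p = 706/1509 ≈ 0.46786.
d = −(3/4) ln(1 − 4p/3) = −0.75 ln(1 − 0.623813) = −0.75 ln(0.376187)
  = −0.75 × (-0.977669) = 0.733252 substitutions/site.

0.7333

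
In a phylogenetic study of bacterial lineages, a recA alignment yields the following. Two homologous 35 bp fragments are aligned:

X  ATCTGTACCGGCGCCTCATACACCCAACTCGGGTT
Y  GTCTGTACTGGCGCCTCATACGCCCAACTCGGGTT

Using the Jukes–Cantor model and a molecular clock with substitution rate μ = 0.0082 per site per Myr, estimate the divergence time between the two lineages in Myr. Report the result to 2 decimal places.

The sequences differ at 3 of 35 sites (1, 9, 22), so p = 3/35 ≈ 0.085714.
d = −(3/4) ln(1 − 4p/3) = −0.75 ln(1 − 0.114285) = −0.75 ln(0.885715)
  = −0.75 × (-0.121360) = 0.091020 substitutions/site.
Under a molecular clock d = 2μt, so t = d/(2μ) = 0.091020 / (2 × 0.0082) = 5.55 Myr.

5.55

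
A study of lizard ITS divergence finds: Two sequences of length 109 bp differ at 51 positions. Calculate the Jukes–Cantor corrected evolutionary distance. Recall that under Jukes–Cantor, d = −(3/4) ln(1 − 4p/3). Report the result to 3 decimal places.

p = 51/109 ≈ 0.46789.
d = −(3/4) ln(1 − 4p/3) = −0.75 ln(1 − 0.623853) = −0.75 ln(0.376147)
  = −0.75 × (-0.977775) = 0.733331 substitutions/site.

0.733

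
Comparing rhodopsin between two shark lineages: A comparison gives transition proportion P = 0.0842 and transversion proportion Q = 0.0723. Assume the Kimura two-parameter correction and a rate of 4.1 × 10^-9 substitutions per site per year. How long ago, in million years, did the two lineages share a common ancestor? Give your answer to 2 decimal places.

Under the Kimura two-parameter model, d = −½ ln(1 − 2P − Q) − ¼ ln(1 − 2Q).
1 − 2P − Q = 0.7593, giving −½ ln(0.7593) = 0.137679.
1 − 2Q = 0.8554, giving −¼ ln(0.8554) = 0.039047.
d = 0.137679 + 0.039047 = 0.176726.
Under a molecular clock d = 2μt, so t = d/(2μ) = 0.176726 / (2 × 4.1 × 10^-9) = 21.55 million years.

21.55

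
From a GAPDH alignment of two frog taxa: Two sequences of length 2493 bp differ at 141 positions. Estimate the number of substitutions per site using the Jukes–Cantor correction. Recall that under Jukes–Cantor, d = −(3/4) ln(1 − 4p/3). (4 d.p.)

p = 141/2493 ≈ 0.056558.
d = −(3/4) ln(1 − 4p/3) = −0.75 ln(1 − 0.075411) = −0.75 ln(0.924589)
  = −0.75 × (-0.078406) = 0.058805 substitutions/site.

0.0588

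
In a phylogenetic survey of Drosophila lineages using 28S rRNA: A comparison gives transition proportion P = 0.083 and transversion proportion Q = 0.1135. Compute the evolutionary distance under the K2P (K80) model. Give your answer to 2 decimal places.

Under the Kimura two-parameter model, d = −½ ln(1 − 2P − Q) − ¼ ln(1 − 2Q).
1 − 2P − Q = 0.7205, giving −½ ln(0.7205) = 0.163905.
1 − 2Q = 0.773, giving −¼ ln(0.773) = 0.064369.
d = 0.163905 + 0.064369 = 0.228274.

0.23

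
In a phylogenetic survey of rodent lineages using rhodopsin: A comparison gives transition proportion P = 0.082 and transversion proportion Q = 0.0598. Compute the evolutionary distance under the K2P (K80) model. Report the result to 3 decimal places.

Under the Kimura two-parameter model, d = −½ ln(1 − 2P − Q) − ¼ ln(1 − 2Q).
1 − 2P − Q = 0.7762, giving −½ ln(0.7762) = 0.126673.
1 − 2Q = 0.8804, giving −¼ ln(0.8804) = 0.031845.
d = 0.126673 + 0.031845 = 0.158518.

0.159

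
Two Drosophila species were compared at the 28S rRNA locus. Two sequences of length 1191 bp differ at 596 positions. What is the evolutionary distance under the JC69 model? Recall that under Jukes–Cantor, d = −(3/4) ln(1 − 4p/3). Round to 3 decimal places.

0.825

p = 596/1191 ≈ 0.50042.
d = −(3/4) ln(1 − 4p/3) = −0.75 ln(1 − 0.667227) = −0.75 ln(0.332773)
  = −0.75 × (-1.100295) = 0.825221 substitutions/site.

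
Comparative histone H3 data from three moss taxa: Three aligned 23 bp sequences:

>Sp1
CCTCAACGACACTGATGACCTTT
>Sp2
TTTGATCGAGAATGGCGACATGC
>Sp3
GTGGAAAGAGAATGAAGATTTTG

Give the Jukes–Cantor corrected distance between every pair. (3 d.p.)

d(Sp1,Sp2) = 0.761, d(Sp1,Sp3) = 0.761, d(Sp2,Sp3) = 0.650

Sp1–Sp2: 11/23 sites differ → p ≈ 0.478261, d = −0.75 ln(1 − 0.637681) = 0.761423 ≈ 0.761.
Sp1–Sp3: 11/23 sites differ → p ≈ 0.478261, d = −0.75 ln(1 − 0.637681) = 0.761423 ≈ 0.761.
Sp2–Sp3: 10/23 sites differ → p ≈ 0.434783, d = −0.75 ln(1 − 0.579711) = 0.650110 ≈ 0.650.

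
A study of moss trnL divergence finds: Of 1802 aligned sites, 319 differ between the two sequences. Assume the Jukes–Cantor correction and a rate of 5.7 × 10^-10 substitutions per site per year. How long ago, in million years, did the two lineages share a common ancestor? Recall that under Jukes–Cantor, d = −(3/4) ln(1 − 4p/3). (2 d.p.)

177.13

p = 319/1802 ≈ 0.177026.
d = −(3/4) ln(1 − 4p/3) = −0.75 ln(1 − 0.236035) = −0.75 ln(0.763965)
  = −0.75 × (-0.269233) = 0.201925 substitutions/site.
Under a molecular clock d = 2μt, so t = d/(2μ) = 0.201925 / (2 × 5.7 × 10^-10) = 177.13 million years.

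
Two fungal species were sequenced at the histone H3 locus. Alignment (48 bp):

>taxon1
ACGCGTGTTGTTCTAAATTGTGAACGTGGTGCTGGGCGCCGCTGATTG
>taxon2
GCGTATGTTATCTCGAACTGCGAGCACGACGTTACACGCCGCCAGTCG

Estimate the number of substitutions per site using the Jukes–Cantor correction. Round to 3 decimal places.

0.764

The sequences differ at 23 of 48 sites, so p = 23/48 ≈ 0.479167.
d = −(3/4) ln(1 − 4p/3) = −0.75 ln(1 − 0.638889) = −0.75 ln(0.361111)
  = −0.75 × (-1.018570) = 0.763928 substitutions/site.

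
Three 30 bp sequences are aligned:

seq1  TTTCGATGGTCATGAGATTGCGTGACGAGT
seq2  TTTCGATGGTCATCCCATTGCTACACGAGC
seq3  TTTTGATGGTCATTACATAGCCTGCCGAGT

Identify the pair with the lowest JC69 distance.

seq1 and seq3

seq1–seq2: 7/30 differ, p = 0.233, d = 0.280.
seq1–seq3: 6/30 differ, p = 0.200, d = 0.233.
seq2–seq3: 9/30 differ, p = 0.300, d = 0.383.
The smallest distance is between seq1 and seq3.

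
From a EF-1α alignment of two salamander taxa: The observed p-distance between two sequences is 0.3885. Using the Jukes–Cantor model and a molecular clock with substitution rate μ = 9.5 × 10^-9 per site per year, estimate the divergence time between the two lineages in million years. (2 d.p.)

28.81

d = −(3/4) ln(1 − 4p/3) = −0.75 ln(1 − 0.518) = −0.75 ln(0.482)
  = −0.75 × (-0.729811) = 0.547358 substitutions/site.
Under a molecular clock d = 2μt, so t = d/(2μ) = 0.547358 / (2 × 9.5 × 10^-9) = 28.81 million years.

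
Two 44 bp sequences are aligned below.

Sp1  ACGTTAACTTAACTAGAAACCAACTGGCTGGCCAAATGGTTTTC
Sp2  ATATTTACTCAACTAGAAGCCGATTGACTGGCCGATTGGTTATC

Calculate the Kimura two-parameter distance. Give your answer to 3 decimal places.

0.319

Of 44 sites, 8 differences are transitions and 3 are transversions, so P = 8/44 ≈ 0.181818 and Q = 3/44 ≈ 0.068182.
Under the Kimura two-parameter model, d = −½ ln(1 − 2P − Q) − ¼ ln(1 − 2Q).
1 − 2P − Q = 0.568182, giving −½ ln(0.568182) = 0.282657.
1 − 2Q = 0.863636, giving −¼ ln(0.863636) = 0.036651.
d = 0.282657 + 0.036651 = 0.319308.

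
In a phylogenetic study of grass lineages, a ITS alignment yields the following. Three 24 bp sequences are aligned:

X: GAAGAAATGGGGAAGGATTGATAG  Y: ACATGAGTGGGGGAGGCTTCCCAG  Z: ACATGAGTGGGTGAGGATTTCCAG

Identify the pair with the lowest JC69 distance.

Y and Z

X–Y: 10/24 differ, p = 0.417, d = 0.608.
X–Z: 10/24 differ, p = 0.417, d = 0.608.
Y–Z: 3/24 differ, p = 0.125, d = 0.137.
The smallest distance is between Y and Z.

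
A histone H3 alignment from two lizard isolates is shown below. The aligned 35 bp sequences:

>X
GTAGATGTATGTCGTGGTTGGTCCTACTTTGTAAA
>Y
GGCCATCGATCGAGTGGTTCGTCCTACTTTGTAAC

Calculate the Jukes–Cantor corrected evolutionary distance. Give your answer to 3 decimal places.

The sequences differ at 10 of 35 sites (2, 3, 4, 7, 8, 11, 12, 13, 20, 35), so p = 10/35 ≈ 0.285714.
d = −(3/4) ln(1 − 4p/3) = −0.75 ln(1 − 0.380952) = −0.75 ln(0.619048)
  = −0.75 × (-0.479572) = 0.359679 substitutions/site.

0.360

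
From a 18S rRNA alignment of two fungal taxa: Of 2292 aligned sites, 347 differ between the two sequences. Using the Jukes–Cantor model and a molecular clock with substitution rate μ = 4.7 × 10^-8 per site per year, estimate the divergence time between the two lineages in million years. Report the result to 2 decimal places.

p = 347/2292 ≈ 0.151396.
d = −(3/4) ln(1 − 4p/3) = −0.75 ln(1 − 0.201861) = −0.75 ln(0.798139)
  = −0.75 × (-0.225473) = 0.169105 substitutions/site.
Under a molecular clock d = 2μt, so t = d/(2μ) = 0.169105 / (2 × 4.7 × 10^-8) = 1.80 million years.

1.80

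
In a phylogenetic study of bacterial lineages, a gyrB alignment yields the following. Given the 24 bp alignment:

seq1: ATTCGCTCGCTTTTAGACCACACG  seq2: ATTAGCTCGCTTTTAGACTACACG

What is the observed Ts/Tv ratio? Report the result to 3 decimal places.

1.000

Transitions are A↔G and C↔T; transversions are all other mismatches.
Transitions: 1. Transversions: 1.
R = 1/1 = 1.000.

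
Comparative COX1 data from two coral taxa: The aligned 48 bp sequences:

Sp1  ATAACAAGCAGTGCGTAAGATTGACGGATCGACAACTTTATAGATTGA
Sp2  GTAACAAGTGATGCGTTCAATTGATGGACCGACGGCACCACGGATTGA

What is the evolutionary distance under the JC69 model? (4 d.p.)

0.4408

The sequences differ at 16 of 48 sites, so p = 16/48 ≈ 0.333333.
d = −(3/4) ln(1 − 4p/3) = −0.75 ln(1 − 0.444444) = −0.75 ln(0.555556)
  = −0.75 × (-0.587786) = 0.440840 substitutions/site.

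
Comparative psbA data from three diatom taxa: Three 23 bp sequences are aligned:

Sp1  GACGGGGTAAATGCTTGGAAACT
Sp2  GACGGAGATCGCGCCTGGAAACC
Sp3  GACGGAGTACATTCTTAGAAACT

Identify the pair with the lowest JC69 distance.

Sp1 and Sp3

Sp1–Sp2: 8/23 differ, p = 0.348, d = 0.467.
Sp1–Sp3: 4/23 differ, p = 0.174, d = 0.198.
Sp2–Sp3: 8/23 differ, p = 0.348, d = 0.467.
The smallest distance is between Sp1 and Sp3.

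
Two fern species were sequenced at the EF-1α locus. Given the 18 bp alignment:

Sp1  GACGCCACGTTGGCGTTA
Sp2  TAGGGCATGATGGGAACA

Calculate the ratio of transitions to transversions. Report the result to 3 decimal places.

0.500

Transitions are A↔G and C↔T; transversions are all other mismatches.
Transitions: 3. Transversions: 6.
R = 3/6 = 0.500.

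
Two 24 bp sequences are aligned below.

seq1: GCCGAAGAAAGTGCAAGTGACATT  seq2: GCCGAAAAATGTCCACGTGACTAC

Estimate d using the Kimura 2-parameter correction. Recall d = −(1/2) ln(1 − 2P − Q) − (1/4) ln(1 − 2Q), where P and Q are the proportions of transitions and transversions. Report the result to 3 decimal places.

Of 24 sites, 2 differences are transitions and 5 are transversions, so P = 2/24 ≈ 0.083333 and Q = 5/24 ≈ 0.208333.
Under the Kimura two-parameter model, d = −½ ln(1 − 2P − Q) − ¼ ln(1 − 2Q).
1 − 2P − Q = 0.625001, giving −½ ln(0.625001) = 0.235001.
1 − 2Q = 0.583334, giving −¼ ln(0.583334) = 0.134749.
d = 0.235001 + 0.134749 = 0.369750.

0.370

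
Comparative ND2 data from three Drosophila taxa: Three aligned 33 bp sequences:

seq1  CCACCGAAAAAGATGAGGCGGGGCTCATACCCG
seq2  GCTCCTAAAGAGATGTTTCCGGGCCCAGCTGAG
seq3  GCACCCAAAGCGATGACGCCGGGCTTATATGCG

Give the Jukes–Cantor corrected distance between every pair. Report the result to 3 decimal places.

seq1–seq2: 14/33 sites differ → p ≈ 0.424242, d = −0.75 ln(1 − 0.565656) = 0.625439 ≈ 0.625.
seq1–seq3: 9/33 sites differ → p ≈ 0.272727, d = −0.75 ln(1 − 0.363636) = 0.338988 ≈ 0.339.
seq2–seq3: 11/33 sites differ → p ≈ 0.333333, d = −0.75 ln(1 − 0.444444) = 0.440839 ≈ 0.441.

d(seq1,seq2) = 0.625, d(seq1,seq3) = 0.339, d(seq2,seq3) = 0.441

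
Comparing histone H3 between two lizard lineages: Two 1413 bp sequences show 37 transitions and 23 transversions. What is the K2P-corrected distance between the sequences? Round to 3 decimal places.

P = 37/1413 ≈ 0.026185 and Q = 23/1413 ≈ 0.016277.
Under the Kimura two-parameter model, d = −½ ln(1 − 2P − Q) − ¼ ln(1 − 2Q).
1 − 2P − Q = 0.931353, giving −½ ln(0.931353) = 0.035558.
1 − 2Q = 0.967446, giving −¼ ln(0.967446) = 0.008274.
d = 0.035558 + 0.008274 = 0.043832.

0.044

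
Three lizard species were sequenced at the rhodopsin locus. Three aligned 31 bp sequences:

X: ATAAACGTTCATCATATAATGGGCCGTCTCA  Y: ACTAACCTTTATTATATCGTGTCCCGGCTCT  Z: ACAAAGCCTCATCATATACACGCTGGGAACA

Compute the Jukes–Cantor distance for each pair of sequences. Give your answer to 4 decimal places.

d(X,Y) = 0.4806, d(X,Z) = 0.6143, d(Y,Z) = 0.7771

X–Y: 11/31 sites differ → p ≈ 0.354839, d = −0.75 ln(1 − 0.473119) = 0.480585 ≈ 0.4806.
X–Z: 13/31 sites differ → p ≈ 0.419355, d = −0.75 ln(1 − 0.55914) = 0.614271 ≈ 0.6143.
Y–Z: 15/31 sites differ → p ≈ 0.483871, d = −0.75 ln(1 − 0.645161) = 0.777068 ≈ 0.7771.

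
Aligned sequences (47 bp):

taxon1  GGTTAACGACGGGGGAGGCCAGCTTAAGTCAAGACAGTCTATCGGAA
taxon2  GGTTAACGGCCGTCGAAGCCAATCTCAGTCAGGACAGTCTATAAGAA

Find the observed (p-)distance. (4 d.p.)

0.2553

The sequences differ at 12 of 47 positions.
p = 12/47 = 0.255319… ≈ 0.2553 (to 4 d.p.).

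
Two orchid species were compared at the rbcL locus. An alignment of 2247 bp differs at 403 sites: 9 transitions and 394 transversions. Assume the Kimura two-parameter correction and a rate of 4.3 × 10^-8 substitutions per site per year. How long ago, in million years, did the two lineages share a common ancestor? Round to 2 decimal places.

2.43

P = 9/2247 ≈ 0.004005 and Q = 394/2247 ≈ 0.175345.
Under the Kimura two-parameter model, d = −½ ln(1 − 2P − Q) − ¼ ln(1 − 2Q).
1 − 2P − Q = 0.816645, giving −½ ln(0.816645) = 0.101275.
1 − 2Q = 0.64931, giving −¼ ln(0.64931) = 0.107961.
d = 0.101275 + 0.107961 = 0.209236.
Under a molecular clock d = 2μt, so t = d/(2μ) = 0.209236 / (2 × 4.3 × 10^-8) = 2.43 million years.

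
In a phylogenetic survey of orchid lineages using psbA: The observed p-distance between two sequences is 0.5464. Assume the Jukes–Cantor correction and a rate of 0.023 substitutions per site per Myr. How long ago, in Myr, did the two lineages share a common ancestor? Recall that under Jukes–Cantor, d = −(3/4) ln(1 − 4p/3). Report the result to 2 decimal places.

d = −(3/4) ln(1 − 4p/3) = −0.75 ln(1 − 0.728533) = −0.75 ln(0.271467)
  = −0.75 × (-1.303915) = 0.977936 substitutions/site.
Under a molecular clock d = 2μt, so t = d/(2μ) = 0.977936 / (2 × 0.023) = 21.26 Myr.

21.26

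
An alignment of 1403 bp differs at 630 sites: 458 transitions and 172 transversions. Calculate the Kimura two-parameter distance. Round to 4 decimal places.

0.8172

P = 458/1403 ≈ 0.326443 and Q = 172/1403 ≈ 0.122594.
Under the Kimura two-parameter model, d = −½ ln(1 − 2P − Q) − ¼ ln(1 − 2Q).
1 − 2P − Q = 0.22452, giving −½ ln(0.22452) = 0.746895.
1 − 2Q = 0.754812, giving −¼ ln(0.754812) = 0.070322.
d = 0.746895 + 0.070322 = 0.817217.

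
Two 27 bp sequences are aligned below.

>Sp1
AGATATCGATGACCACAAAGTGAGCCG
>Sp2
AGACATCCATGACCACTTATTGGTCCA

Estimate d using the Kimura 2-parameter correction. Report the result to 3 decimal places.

Of 27 sites, 3 differences are transitions and 5 are transversions, so P = 3/27 ≈ 0.111111 and Q = 5/27 ≈ 0.185185.
Under the Kimura two-parameter model, d = −½ ln(1 − 2P − Q) − ¼ ln(1 − 2Q).
1 − 2P − Q = 0.592593, giving −½ ln(0.592593) = 0.261624.
1 − 2Q = 0.62963, giving −¼ ln(0.62963) = 0.115656.
d = 0.261624 + 0.115656 = 0.377280.

0.377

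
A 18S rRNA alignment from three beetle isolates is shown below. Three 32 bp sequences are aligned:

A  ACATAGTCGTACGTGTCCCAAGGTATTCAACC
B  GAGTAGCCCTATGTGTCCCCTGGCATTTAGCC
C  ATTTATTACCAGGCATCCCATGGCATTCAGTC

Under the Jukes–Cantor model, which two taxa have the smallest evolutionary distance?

A and B

A–B: 11/32 differ, p = 0.344, d = 0.460.
A–C: 13/32 differ, p = 0.406, d = 0.585.
B–C: 13/32 differ, p = 0.406, d = 0.585.
The smallest distance is between A and B.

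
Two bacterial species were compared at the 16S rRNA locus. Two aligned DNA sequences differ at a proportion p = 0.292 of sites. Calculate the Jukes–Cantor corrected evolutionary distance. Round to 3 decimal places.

0.370

d = −(3/4) ln(1 − 4p/3) = −0.75 ln(1 − 0.389333) = −0.75 ln(0.610667)
  = −0.75 × (-0.493203) = 0.369902 substitutions/site.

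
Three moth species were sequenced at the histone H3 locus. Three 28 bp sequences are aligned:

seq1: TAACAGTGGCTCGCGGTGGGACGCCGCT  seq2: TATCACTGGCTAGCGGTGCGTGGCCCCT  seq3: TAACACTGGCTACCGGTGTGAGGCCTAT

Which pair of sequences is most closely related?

seq1–seq2: 7/28 differ, p = 0.250, d = 0.304.
seq1–seq3: 7/28 differ, p = 0.250, d = 0.304.
seq2–seq3: 6/28 differ, p = 0.214, d = 0.252.
The smallest distance is between seq2 and seq3.

seq2 and seq3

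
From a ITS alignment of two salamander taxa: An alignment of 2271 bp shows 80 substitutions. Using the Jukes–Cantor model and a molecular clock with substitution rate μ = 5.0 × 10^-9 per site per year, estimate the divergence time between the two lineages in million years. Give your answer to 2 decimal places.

3.61

p = 80/2271 ≈ 0.035227.
d = −(3/4) ln(1 − 4p/3) = −0.75 ln(1 − 0.046969) = −0.75 ln(0.953031)
  = −0.75 × (-0.048108) = 0.036081 substitutions/site.
Under a molecular clock d = 2μt, so t = d/(2μ) = 0.036081 / (2 × 5.0 × 10^-9) = 3.61 million years.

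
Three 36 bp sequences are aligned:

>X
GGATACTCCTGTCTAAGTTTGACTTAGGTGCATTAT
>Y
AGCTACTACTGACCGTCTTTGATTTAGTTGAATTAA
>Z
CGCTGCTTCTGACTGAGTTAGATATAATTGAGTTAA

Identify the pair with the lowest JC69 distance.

X–Y: 12/36 differ, p = 0.333, d = 0.441.
X–Z: 14/36 differ, p = 0.389, d = 0.548.
Y–Z: 10/36 differ, p = 0.278, d = 0.347.
The smallest distance is between Y and Z.

Y and Z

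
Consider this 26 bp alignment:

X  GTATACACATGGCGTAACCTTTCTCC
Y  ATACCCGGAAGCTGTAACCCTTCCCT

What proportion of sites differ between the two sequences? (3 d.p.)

0.423

The sequences differ at 11 of 26 positions.
p = 11/26 = 0.423076… ≈ 0.423 (to 3 d.p.).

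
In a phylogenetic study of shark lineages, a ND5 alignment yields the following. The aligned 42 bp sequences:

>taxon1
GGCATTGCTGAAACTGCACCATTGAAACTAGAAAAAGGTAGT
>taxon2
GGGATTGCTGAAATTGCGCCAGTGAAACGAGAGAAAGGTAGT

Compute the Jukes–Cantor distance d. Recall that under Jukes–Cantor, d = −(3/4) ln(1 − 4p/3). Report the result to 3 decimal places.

0.158

The sequences differ at 6 of 42 sites (3, 14, 18, 22, 29, 33), so p = 6/42 ≈ 0.142857.
d = −(3/4) ln(1 − 4p/3) = −0.75 ln(1 − 0.190476) = −0.75 ln(0.809524)
  = −0.75 × (-0.211309) = 0.158482 substitutions/site.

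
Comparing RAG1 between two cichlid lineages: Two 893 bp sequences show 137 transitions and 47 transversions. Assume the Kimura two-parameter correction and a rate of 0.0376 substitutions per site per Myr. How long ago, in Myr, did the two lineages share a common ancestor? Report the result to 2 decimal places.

P = 137/893 ≈ 0.153415 and Q = 47/893 ≈ 0.052632.
Under the Kimura two-parameter model, d = −½ ln(1 − 2P − Q) − ¼ ln(1 − 2Q).
1 − 2P − Q = 0.640538, giving −½ ln(0.640538) = 0.222723.
1 − 2Q = 0.894736, giving −¼ ln(0.894736) = 0.027807.
d = 0.222723 + 0.027807 = 0.250530.
Under a molecular clock d = 2μt, so t = d/(2μ) = 0.250530 / (2 × 0.0376) = 3.33 Myr.

3.33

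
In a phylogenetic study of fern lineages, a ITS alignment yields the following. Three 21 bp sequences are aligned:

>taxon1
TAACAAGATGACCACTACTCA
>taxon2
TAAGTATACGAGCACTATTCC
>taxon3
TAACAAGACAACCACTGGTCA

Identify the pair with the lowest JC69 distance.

taxon1–taxon2: 7/21 differ, p = 0.333, d = 0.441.
taxon1–taxon3: 4/21 differ, p = 0.190, d = 0.220.
taxon2–taxon3: 8/21 differ, p = 0.381, d = 0.532.
The smallest distance is between taxon1 and taxon3.

taxon1 and taxon3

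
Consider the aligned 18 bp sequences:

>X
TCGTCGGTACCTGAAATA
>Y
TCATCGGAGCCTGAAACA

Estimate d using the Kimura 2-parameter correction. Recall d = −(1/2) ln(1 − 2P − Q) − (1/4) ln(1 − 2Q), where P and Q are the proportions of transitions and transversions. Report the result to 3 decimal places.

0.276

Of 18 sites, 3 differences are transitions and 1 are transversions, so P = 3/18 ≈ 0.166667 and Q = 1/18 ≈ 0.055556.
Under the Kimura two-parameter model, d = −½ ln(1 − 2P − Q) − ¼ ln(1 − 2Q).
1 − 2P − Q = 0.61111, giving −½ ln(0.61111) = 0.246239.
1 − 2Q = 0.888888, giving −¼ ln(0.888888) = 0.029446.
d = 0.246239 + 0.029446 = 0.275685.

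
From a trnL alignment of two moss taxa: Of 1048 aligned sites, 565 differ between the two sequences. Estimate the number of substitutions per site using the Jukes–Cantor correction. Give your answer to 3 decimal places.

p = 565/1048 ≈ 0.539122.
d = −(3/4) ln(1 − 4p/3) = −0.75 ln(1 − 0.718829) = −0.75 ln(0.281171)
  = −0.75 × (-1.268792) = 0.951594 substitutions/site.

0.952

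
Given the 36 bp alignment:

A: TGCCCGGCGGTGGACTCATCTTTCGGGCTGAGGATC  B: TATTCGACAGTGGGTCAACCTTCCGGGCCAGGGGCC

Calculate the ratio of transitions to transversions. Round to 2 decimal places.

Transitions are A↔G and C↔T; transversions are all other mismatches.
Transitions: 15. Transversions: 1.
R = 15/1 = 15.00.

15.00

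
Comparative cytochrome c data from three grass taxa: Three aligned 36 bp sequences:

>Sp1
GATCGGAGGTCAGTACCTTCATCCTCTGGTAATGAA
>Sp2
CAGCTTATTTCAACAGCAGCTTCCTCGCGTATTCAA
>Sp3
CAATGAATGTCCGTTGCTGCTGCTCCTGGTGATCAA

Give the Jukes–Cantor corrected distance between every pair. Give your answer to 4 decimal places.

d(Sp1,Sp2) = 0.6735, d(Sp1,Sp3) = 0.6082, d(Sp2,Sp3) = 0.7449

Sp1–Sp2: 16/36 sites differ → p ≈ 0.444444, d = −0.75 ln(1 − 0.592592) = 0.673455 ≈ 0.6735.
Sp1–Sp3: 15/36 sites differ → p ≈ 0.416667, d = −0.75 ln(1 − 0.555556) = 0.608198 ≈ 0.6082.
Sp2–Sp3: 17/36 sites differ → p ≈ 0.472222, d = −0.75 ln(1 − 0.629629) = 0.744938 ≈ 0.7449.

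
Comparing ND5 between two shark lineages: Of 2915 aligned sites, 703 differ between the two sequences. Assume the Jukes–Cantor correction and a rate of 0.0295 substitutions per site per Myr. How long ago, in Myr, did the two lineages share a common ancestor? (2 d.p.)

p = 703/2915 ≈ 0.241166.
d = −(3/4) ln(1 − 4p/3) = −0.75 ln(1 − 0.321555) = −0.75 ln(0.678445)
  = −0.75 × (-0.387952) = 0.290964 substitutions/site.
Under a molecular clock d = 2μt, so t = d/(2μ) = 0.290964 / (2 × 0.0295) = 4.93 Myr.

4.93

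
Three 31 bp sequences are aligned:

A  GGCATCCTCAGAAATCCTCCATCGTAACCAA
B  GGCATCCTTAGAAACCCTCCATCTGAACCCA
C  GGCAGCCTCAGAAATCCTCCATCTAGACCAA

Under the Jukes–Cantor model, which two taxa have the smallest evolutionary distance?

A and C

A–B: 5/31 differ, p = 0.161, d = 0.182.
A–C: 4/31 differ, p = 0.129, d = 0.142.
B–C: 6/31 differ, p = 0.194, d = 0.224.
The smallest distance is between A and C.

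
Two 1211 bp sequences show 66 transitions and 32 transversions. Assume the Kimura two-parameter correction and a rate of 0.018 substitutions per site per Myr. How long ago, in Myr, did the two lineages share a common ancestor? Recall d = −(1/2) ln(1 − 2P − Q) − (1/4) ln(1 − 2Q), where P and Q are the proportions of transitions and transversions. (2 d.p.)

2.40

P = 66/1211 ≈ 0.0545 and Q = 32/1211 ≈ 0.026424.
Under the Kimura two-parameter model, d = −½ ln(1 − 2P − Q) − ¼ ln(1 − 2Q).
1 − 2P − Q = 0.864576, giving −½ ln(0.864576) = 0.072758.
1 − 2Q = 0.947152, giving −¼ ln(0.947152) = 0.013574.
d = 0.072758 + 0.013574 = 0.086332.
Under a molecular clock d = 2μt, so t = d/(2μ) = 0.086332 / (2 × 0.018) = 2.40 Myr.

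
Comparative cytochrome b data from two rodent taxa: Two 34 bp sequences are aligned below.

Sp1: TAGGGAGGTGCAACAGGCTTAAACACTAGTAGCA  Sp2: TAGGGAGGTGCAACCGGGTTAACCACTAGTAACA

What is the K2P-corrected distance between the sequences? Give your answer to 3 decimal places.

0.128

Of 34 sites, 1 differences are transitions and 3 are transversions, so P = 1/34 ≈ 0.029412 and Q = 3/34 ≈ 0.088235.
Under the Kimura two-parameter model, d = −½ ln(1 − 2P − Q) − ¼ ln(1 − 2Q).
1 − 2P − Q = 0.852941, giving −½ ln(0.852941) = 0.079532.
1 − 2Q = 0.82353, giving −¼ ln(0.82353) = 0.048539.
d = 0.079532 + 0.048539 = 0.128071.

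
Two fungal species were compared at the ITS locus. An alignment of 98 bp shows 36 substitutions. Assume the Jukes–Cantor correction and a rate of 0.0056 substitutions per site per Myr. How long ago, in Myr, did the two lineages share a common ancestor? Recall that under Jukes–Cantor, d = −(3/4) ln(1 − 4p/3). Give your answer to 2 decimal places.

p = 36/98 ≈ 0.367347.
d = −(3/4) ln(1 − 4p/3) = −0.75 ln(1 − 0.489796) = −0.75 ln(0.510204)
  = −0.75 × (-0.672945) = 0.504709 substitutions/site.
Under a molecular clock d = 2μt, so t = d/(2μ) = 0.504709 / (2 × 0.0056) = 45.06 Myr.

45.06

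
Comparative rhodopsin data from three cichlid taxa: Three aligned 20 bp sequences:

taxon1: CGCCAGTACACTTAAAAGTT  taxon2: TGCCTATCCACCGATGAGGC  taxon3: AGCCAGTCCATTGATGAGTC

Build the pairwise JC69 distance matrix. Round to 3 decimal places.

d(taxon1,taxon2) = 0.824, d(taxon1,taxon3) = 0.471, d(taxon2,taxon3) = 0.383

taxon1–taxon2: 10/20 sites differ → p = 0.5, d = −0.75 ln(1 − 0.666667) = 0.823960 ≈ 0.824.
taxon1–taxon3: 7/20 sites differ → p = 0.35, d = −0.75 ln(1 − 0.466667) = 0.471457 ≈ 0.471.
taxon2–taxon3: 6/20 sites differ → p = 0.3, d = −0.75 ln(1 − 0.4) = 0.383119 ≈ 0.383.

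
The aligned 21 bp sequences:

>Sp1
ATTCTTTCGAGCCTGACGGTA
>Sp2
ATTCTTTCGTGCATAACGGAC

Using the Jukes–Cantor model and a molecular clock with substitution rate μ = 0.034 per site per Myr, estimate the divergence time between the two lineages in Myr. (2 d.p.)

The sequences differ at 5 of 21 sites (10, 13, 15, 20, 21), so p = 5/21 ≈ 0.238095.
d = −(3/4) ln(1 − 4p/3) = −0.75 ln(1 − 0.31746) = −0.75 ln(0.68254)
  = −0.75 × (-0.381934) = 0.286451 substitutions/site.
Under a molecular clock d = 2μt, so t = d/(2μ) = 0.286451 / (2 × 0.034) = 4.21 Myr.

4.21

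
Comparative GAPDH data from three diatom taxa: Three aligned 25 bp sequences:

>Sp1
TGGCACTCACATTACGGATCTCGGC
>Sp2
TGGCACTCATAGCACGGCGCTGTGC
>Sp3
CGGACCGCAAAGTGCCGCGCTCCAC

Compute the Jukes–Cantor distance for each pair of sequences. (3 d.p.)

Sp1–Sp2: 7/25 sites differ → p = 0.28, d = −0.75 ln(1 − 0.373333) = 0.350505 ≈ 0.351.
Sp1–Sp3: 12/25 sites differ → p = 0.48, d = −0.75 ln(1 − 0.64) = 0.766238 ≈ 0.766.
Sp2–Sp3: 11/25 sites differ → p = 0.44, d = −0.75 ln(1 − 0.586667) = 0.662626 ≈ 0.663.

d(Sp1,Sp2) = 0.351, d(Sp1,Sp3) = 0.766, d(Sp2,Sp3) = 0.663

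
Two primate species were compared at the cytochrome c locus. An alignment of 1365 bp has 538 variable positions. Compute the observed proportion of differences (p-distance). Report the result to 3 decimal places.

0.394

p = 538/1365 = 0.394139… ≈ 0.394 (to 3 d.p.).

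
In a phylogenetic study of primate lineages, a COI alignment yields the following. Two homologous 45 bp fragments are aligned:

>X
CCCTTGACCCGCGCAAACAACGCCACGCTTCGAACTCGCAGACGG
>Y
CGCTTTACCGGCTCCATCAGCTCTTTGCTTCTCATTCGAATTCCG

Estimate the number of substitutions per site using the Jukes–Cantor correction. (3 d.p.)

0.572

The sequences differ at 18 of 45 sites, so p = 18/45 = 0.4.
d = −(3/4) ln(1 − 4p/3) = −0.75 ln(1 − 0.533333) = −0.75 ln(0.466667)
  = −0.75 × (-0.762139) = 0.571604 substitutions/site.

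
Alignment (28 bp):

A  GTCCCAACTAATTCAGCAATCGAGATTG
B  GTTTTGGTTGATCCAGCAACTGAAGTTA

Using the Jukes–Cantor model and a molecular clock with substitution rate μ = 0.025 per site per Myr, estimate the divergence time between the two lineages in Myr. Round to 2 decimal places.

The sequences differ at 13 of 28 sites, so p = 13/28 ≈ 0.464286.
d = −(3/4) ln(1 − 4p/3) = −0.75 ln(1 − 0.619048) = −0.75 ln(0.380952)
  = −0.75 × (-0.965082) = 0.723812 substitutions/site.
Under a molecular clock d = 2μt, so t = d/(2μ) = 0.723812 / (2 × 0.025) = 14.48 Myr.

14.48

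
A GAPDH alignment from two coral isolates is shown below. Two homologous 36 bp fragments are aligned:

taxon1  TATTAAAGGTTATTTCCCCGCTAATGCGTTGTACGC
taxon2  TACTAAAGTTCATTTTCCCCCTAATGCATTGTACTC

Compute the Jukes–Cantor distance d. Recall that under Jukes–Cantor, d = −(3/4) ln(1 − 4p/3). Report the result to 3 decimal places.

The sequences differ at 7 of 36 sites (3, 9, 11, 16, 20, 28, 35), so p = 7/36 ≈ 0.194444.
d = −(3/4) ln(1 − 4p/3) = −0.75 ln(1 − 0.259259) = −0.75 ln(0.740741)
  = −0.75 × (-0.300104) = 0.225078 substitutions/site.

0.225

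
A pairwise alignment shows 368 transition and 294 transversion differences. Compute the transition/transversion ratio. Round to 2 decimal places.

1.25

R = 368/294 = 1.251700… ≈ 1.25 (to 2 d.p.).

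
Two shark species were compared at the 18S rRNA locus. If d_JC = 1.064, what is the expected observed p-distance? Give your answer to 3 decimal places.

p = (3/4)(1 − e^(−4d/3)) = 0.75 × (1 − e^(-1.418667)) = 0.75 × (1 − 0.242036) = 0.568473.

0.568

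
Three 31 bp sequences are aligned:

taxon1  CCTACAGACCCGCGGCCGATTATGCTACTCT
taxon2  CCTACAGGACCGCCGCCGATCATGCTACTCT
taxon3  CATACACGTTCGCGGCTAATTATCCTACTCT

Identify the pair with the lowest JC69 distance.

taxon1 and taxon2

taxon1–taxon2: 4/31 differ, p = 0.129, d = 0.142.
taxon1–taxon3: 8/31 differ, p = 0.258, d = 0.316.
taxon2–taxon3: 9/31 differ, p = 0.290, d = 0.367.
The smallest distance is between taxon1 and taxon2.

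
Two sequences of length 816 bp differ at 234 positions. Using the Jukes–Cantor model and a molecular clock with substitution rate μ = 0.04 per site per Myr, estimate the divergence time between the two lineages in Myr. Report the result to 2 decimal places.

p = 234/816 ≈ 0.286765.
d = −(3/4) ln(1 − 4p/3) = −0.75 ln(1 − 0.382353) = −0.75 ln(0.617647)
  = −0.75 × (-0.481838) = 0.361379 substitutions/site.
Under a molecular clock d = 2μt, so t = d/(2μ) = 0.361379 / (2 × 0.04) = 4.52 Myr.

4.52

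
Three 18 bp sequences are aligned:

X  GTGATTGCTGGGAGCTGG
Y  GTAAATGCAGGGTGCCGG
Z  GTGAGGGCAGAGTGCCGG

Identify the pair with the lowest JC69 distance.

Y and Z

X–Y: 5/18 differ, p = 0.278, d = 0.347.
X–Z: 6/18 differ, p = 0.333, d = 0.441.
Y–Z: 4/18 differ, p = 0.222, d = 0.264.
The smallest distance is between Y and Z.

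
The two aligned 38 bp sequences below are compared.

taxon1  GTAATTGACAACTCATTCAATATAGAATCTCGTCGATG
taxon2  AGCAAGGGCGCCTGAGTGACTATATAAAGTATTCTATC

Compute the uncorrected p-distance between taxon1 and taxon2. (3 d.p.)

0.500

The sequences differ at 19 of 38 positions.
p = 19/38 = 0.500.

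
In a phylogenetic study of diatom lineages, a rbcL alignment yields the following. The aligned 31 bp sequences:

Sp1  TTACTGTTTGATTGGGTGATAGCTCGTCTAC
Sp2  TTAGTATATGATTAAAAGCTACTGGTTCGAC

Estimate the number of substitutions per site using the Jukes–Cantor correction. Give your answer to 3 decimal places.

0.691

The sequences differ at 14 of 31 sites, so p = 14/31 ≈ 0.451613.
d = −(3/4) ln(1 − 4p/3) = −0.75 ln(1 − 0.602151) = −0.75 ln(0.397849)
  = −0.75 × (-0.921683) = 0.691262 substitutions/site.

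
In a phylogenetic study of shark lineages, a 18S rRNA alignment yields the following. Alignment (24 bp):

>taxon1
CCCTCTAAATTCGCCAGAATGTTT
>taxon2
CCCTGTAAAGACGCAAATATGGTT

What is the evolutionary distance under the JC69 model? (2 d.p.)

The sequences differ at 7 of 24 sites (5, 10, 11, 15, 17, 18, 22), so p = 7/24 ≈ 0.291667.
d = −(3/4) ln(1 − 4p/3) = −0.75 ln(1 − 0.388889) = −0.75 ln(0.611111)
  = −0.75 × (-0.492477) = 0.369358 substitutions/site.

0.37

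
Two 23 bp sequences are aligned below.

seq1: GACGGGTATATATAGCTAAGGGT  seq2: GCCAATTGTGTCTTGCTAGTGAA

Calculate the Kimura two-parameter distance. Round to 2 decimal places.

Of 23 sites, 6 differences are transitions and 6 are transversions, so P = 6/23 ≈ 0.26087 and Q = 6/23 ≈ 0.26087.
Under the Kimura two-parameter model, d = −½ ln(1 − 2P − Q) − ¼ ln(1 − 2Q).
1 − 2P − Q = 0.21739, giving −½ ln(0.21739) = 0.763031.
1 − 2Q = 0.47826, giving −¼ ln(0.47826) = 0.184400.
d = 0.763031 + 0.184400 = 0.947431.

0.95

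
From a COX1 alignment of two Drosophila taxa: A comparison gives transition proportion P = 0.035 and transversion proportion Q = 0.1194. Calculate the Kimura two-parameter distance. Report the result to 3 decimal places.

0.173

Under the Kimura two-parameter model, d = −½ ln(1 − 2P − Q) − ¼ ln(1 − 2Q).
1 − 2P − Q = 0.8106, giving −½ ln(0.8106) = 0.104990.
1 − 2Q = 0.7612, giving −¼ ln(0.7612) = 0.068215.
d = 0.104990 + 0.068215 = 0.173205.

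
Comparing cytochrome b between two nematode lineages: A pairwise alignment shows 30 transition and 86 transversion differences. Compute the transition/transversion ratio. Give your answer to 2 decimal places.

R = 30/86 = 0.348837… ≈ 0.35 (to 2 d.p.).

0.35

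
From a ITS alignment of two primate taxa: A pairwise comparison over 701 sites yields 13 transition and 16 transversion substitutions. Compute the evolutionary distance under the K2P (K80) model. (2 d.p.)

P = 13/701 ≈ 0.018545 and Q = 16/701 ≈ 0.022825.
Under the Kimura two-parameter model, d = −½ ln(1 − 2P − Q) − ¼ ln(1 − 2Q).
1 − 2P − Q = 0.940085, giving −½ ln(0.940085) = 0.030892.
1 − 2Q = 0.95435, giving −¼ ln(0.95435) = 0.011681.
d = 0.030892 + 0.011681 = 0.042573.

0.04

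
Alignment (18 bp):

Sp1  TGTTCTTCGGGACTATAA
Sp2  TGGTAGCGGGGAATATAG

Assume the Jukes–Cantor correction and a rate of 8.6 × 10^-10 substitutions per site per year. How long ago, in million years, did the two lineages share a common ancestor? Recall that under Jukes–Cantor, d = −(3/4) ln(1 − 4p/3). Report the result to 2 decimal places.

The sequences differ at 7 of 18 sites (3, 5, 6, 7, 8, 13, 18), so p = 7/18 ≈ 0.388889.
d = −(3/4) ln(1 − 4p/3) = −0.75 ln(1 − 0.518519) = −0.75 ln(0.481481)
  = −0.75 × (-0.730889) = 0.548167 substitutions/site.
Under a molecular clock d = 2μt, so t = d/(2μ) = 0.548167 / (2 × 8.6 × 10^-10) = 318.70 million years.

318.70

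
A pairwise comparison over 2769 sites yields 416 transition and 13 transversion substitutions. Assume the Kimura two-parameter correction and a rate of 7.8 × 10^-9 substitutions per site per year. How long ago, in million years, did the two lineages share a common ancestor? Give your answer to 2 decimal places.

P = 416/2769 ≈ 0.150235 and Q = 13/2769 ≈ 0.004695.
Under the Kimura two-parameter model, d = −½ ln(1 − 2P − Q) − ¼ ln(1 − 2Q).
1 − 2P − Q = 0.694835, giving −½ ln(0.694835) = 0.182040.
1 − 2Q = 0.99061, giving −¼ ln(0.99061) = 0.002359.
d = 0.182040 + 0.002359 = 0.184399.
Under a molecular clock d = 2μt, so t = d/(2μ) = 0.184399 / (2 × 7.8 × 10^-9) = 11.82 million years.

11.82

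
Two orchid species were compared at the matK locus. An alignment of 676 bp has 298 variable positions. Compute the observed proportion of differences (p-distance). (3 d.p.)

0.441

p = 298/676 = 0.440828… ≈ 0.441 (to 3 d.p.).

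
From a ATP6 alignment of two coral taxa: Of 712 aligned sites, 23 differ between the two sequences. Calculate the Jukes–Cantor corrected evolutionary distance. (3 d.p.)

p = 23/712 ≈ 0.032303.
d = −(3/4) ln(1 − 4p/3) = −0.75 ln(1 − 0.043071) = −0.75 ln(0.956929)
  = −0.75 × (-0.044026) = 0.033020 substitutions/site.

0.033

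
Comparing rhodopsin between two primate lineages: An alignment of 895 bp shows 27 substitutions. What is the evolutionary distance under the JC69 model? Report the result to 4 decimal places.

p = 27/895 ≈ 0.030168.
d = −(3/4) ln(1 − 4p/3) = −0.75 ln(1 − 0.040224) = −0.75 ln(0.959776)
  = −0.75 × (-0.041055) = 0.030791 substitutions/site.

0.0308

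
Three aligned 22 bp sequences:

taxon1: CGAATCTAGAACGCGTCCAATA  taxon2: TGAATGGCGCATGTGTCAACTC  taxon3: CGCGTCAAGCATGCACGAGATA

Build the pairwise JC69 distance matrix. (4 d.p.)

d(taxon1,taxon2) = 0.6987, d(taxon1,taxon3) = 0.6987, d(taxon2,taxon3) = 1.1629

taxon1–taxon2: 10/22 sites differ → p ≈ 0.454545, d = −0.75 ln(1 − 0.60606) = 0.698667 ≈ 0.6987.
taxon1–taxon3: 10/22 sites differ → p ≈ 0.454545, d = −0.75 ln(1 − 0.60606) = 0.698667 ≈ 0.6987.
taxon2–taxon3: 13/22 sites differ → p ≈ 0.590909, d = −0.75 ln(1 − 0.787879) = 1.162949 ≈ 1.1629.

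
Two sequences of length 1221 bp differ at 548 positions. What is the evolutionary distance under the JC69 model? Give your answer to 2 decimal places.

0.68

p = 548/1221 ≈ 0.448812.
d = −(3/4) ln(1 − 4p/3) = −0.75 ln(1 − 0.598416) = −0.75 ln(0.401584)
  = −0.75 × (-0.912339) = 0.684254 substitutions/site.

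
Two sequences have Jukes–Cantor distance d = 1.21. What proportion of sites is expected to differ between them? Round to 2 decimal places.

p = (3/4)(1 − e^(−4d/3)) = 0.75 × (1 − e^(-1.613333)) = 0.75 × (1 − 0.199222) = 0.600584.

0.60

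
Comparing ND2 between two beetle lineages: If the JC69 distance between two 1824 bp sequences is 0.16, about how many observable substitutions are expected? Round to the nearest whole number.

Invert JC69: p = (3/4)(1 − e^(−4d/3)) = 0.75 × (1 − e^(-0.213333)) = 0.75 × (1 − 0.807887) = 0.144085.
Expected differing sites = pL ≈ 0.144085 × 1824 = 262.81104 ≈ 263.

263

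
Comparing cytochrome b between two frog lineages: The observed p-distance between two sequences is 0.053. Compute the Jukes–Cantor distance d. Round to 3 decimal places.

0.055

d = −(3/4) ln(1 − 4p/3) = −0.75 ln(1 − 0.070667) = −0.75 ln(0.929333)
  = −0.75 × (-0.073288) = 0.054966 substitutions/site.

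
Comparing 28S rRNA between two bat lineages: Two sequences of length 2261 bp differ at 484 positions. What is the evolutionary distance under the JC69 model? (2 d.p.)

0.25

p = 484/2261 ≈ 0.214065.
d = −(3/4) ln(1 − 4p/3) = −0.75 ln(1 − 0.28542) = −0.75 ln(0.71458)
  = −0.75 × (-0.336060) = 0.252045 substitutions/site.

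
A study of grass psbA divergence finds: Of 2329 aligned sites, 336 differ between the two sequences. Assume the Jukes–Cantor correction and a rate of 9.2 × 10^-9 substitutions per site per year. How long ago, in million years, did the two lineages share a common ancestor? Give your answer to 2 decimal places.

8.71

p = 336/2329 ≈ 0.144268.
d = −(3/4) ln(1 − 4p/3) = −0.75 ln(1 − 0.192357) = −0.75 ln(0.807643)
  = −0.75 × (-0.213635) = 0.160226 substitutions/site.
Under a molecular clock d = 2μt, so t = d/(2μ) = 0.160226 / (2 × 9.2 × 10^-9) = 8.71 million years.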